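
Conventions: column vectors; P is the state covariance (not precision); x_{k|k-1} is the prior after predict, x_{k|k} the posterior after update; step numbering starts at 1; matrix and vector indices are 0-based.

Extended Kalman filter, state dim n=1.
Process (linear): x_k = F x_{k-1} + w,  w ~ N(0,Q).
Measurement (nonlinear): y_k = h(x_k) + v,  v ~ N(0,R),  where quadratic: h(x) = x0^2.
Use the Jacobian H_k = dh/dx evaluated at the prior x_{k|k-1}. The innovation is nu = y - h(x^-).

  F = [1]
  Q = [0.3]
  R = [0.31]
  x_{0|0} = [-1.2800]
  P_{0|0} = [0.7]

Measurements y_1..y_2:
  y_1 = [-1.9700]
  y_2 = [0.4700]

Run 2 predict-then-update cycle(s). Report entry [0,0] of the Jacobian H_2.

H_jac[0,0] = 0.1317

step 1: x^-=[-1.2800]  P^-=[1.0000]  H_jac=[-2.5600]  S=[6.8636]  K=[-0.3730]  nu=[-3.6084]  x^+=[0.0659]  P^+=[0.0452]
step 2: x^-=[0.0659]  P^-=[0.3452]  H_jac=[0.1317]  S=[0.3160]  K=[0.1439]  nu=[0.4657]  x^+=[0.1329]  P^+=[0.3386]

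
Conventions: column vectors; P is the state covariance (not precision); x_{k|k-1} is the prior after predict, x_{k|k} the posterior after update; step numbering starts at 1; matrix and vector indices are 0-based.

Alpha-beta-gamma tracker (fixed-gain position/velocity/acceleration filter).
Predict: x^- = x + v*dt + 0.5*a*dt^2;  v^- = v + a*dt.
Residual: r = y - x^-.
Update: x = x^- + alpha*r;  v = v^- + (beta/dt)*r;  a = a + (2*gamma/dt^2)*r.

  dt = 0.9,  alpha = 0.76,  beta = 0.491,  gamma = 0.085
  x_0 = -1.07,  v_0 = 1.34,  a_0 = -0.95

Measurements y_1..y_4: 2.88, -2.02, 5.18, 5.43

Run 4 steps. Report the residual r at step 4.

resid = 0.7957

step 1: x_pred=-0.2487  r=3.1287  x^+=2.1291  v^+=2.1919  a^+=-0.2933
step 2: x_pred=3.9830  r=-6.0030  x^+=-0.5793  v^+=-1.3471  a^+=-1.5532
step 3: x_pred=-2.4207  r=7.6007  x^+=3.3558  v^+=1.4016  a^+=0.0420
step 4: x_pred=4.6343  r=0.7957  x^+=5.2390  v^+=1.8735  a^+=0.2090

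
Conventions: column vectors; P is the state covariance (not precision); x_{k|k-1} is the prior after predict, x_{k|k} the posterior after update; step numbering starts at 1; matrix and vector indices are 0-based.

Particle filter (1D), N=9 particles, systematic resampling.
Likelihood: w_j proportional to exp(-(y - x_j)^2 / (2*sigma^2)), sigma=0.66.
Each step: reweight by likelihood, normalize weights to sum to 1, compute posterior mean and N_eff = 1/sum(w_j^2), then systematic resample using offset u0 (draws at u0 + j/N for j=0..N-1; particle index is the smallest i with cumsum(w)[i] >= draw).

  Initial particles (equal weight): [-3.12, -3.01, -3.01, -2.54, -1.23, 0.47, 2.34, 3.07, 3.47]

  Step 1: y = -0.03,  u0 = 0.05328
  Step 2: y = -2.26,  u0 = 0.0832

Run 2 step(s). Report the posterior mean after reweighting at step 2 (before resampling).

post_mean = -1.2261

step 1: w=[0.0000, 0.0000, 0.0000, 0.0008, 0.2028, 0.7947, 0.0017, 0.0000, 0.0000]  mean=0.1258  Neff=1.4867  idx=[4, 4, 5, 5, 5, 5, 5, 5, 5]
step 2: w=[0.4989, 0.4989, 0.0003, 0.0003, 0.0003, 0.0003, 0.0003, 0.0003, 0.0003]  mean=-1.2261  Neff=2.0091  idx=[0, 0, 0, 0, 1, 1, 1, 1, 1]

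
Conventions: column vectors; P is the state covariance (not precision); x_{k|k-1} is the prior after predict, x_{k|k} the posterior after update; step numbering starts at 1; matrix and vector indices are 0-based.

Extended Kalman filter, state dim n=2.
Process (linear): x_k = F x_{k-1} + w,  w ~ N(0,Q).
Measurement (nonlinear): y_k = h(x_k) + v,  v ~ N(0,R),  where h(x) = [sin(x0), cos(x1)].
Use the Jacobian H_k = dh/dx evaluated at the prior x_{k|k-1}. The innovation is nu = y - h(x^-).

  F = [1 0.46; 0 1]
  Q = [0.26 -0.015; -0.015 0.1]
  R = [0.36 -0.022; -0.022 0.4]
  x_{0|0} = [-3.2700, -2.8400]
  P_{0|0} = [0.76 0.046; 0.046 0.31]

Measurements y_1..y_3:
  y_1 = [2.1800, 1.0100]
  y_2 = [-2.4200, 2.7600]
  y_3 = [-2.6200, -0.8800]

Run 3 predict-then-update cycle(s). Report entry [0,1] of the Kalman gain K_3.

step 1: x^-=[-4.5764, -2.8400]  P^-=[1.1279 0.1736; 0.1736 0.4100]  H_jac=[-0.1356 0.0000; 0.0000 0.2970]  S=[0.3807 -0.0290; -0.0290 0.4362]  K=[-0.3946 0.0920; -0.0408 0.2765]  nu=[1.1892, 1.9649]  x^+=[-4.8649, -2.3452]  P^+=[1.0628 0.1531; 0.1531 0.3754]
step 2: x^-=[-5.9437, -2.3452]  P^-=[1.5431 0.3108; 0.3108 0.4754]  H_jac=[0.9429 0.0000; 0.0000 0.7149]  S=[1.7320 0.1875; 0.1875 0.6429]  K=[0.8289 0.1038; 0.1156 0.4948]  nu=[-2.7530, 3.4593]  x^+=[-7.8663, -0.9517]  P^+=[0.3140 0.0326; 0.0326 0.2733]
step 3: x^-=[-8.3041, -0.9517]  P^-=[0.6618 0.1433; 0.1433 0.3733]  H_jac=[-0.4351 0.0000; 0.0000 0.8144]  S=[0.4853 -0.0728; -0.0728 0.6476]  K=[-0.5760 0.1155; -0.0591 0.4628]  nu=[-1.7196, -1.4603]  x^+=[-7.4822, -1.5260]  P^+=[0.4825 0.0723; 0.0723 0.2289]

K[0,1] = 0.1155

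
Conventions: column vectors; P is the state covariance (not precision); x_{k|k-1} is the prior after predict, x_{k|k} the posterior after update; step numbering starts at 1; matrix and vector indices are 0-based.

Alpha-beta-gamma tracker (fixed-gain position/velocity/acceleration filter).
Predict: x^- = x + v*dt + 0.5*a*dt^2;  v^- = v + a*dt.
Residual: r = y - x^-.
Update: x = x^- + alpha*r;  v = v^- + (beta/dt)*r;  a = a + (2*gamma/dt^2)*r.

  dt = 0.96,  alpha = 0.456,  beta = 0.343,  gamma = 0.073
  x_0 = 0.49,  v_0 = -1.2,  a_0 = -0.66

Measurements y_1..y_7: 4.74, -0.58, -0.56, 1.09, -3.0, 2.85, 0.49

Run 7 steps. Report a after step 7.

a_post = 0.5913

step 1: x_pred=-0.9661  r=5.7061  x^+=1.6359  v^+=0.2052  a^+=0.2440
step 2: x_pred=1.9452  r=-2.5252  x^+=0.7937  v^+=-0.4629  a^+=-0.1561
step 3: x_pred=0.2774  r=-0.8374  x^+=-0.1044  v^+=-0.9119  a^+=-0.2887
step 4: x_pred=-1.1129  r=2.2029  x^+=-0.1084  v^+=-0.4020  a^+=0.0602
step 5: x_pred=-0.4666  r=-2.5334  x^+=-1.6218  v^+=-1.2494  a^+=-0.3411
step 6: x_pred=-2.9784  r=5.8284  x^+=-0.3206  v^+=0.5056  a^+=0.5822
step 7: x_pred=0.4330  r=0.0570  x^+=0.4590  v^+=1.0849  a^+=0.5913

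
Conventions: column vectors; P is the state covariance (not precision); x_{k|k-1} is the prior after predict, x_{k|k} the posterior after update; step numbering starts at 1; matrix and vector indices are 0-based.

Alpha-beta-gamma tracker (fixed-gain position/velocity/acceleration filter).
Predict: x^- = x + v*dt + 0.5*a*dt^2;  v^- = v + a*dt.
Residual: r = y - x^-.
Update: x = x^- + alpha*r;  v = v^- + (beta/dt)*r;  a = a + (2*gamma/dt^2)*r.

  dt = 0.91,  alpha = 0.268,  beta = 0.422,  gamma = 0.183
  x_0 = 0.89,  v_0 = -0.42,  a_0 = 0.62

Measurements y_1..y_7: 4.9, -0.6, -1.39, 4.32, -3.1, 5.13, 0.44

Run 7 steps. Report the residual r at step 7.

resid = 4.0333

step 1: x_pred=0.7645  r=4.1355  x^+=1.8728  v^+=2.0620  a^+=2.4478
step 2: x_pred=4.7627  r=-5.3627  x^+=3.3255  v^+=1.8026  a^+=0.0776
step 3: x_pred=4.9980  r=-6.3880  x^+=3.2860  v^+=-1.0892  a^+=-2.7457
step 4: x_pred=1.1580  r=3.1620  x^+=2.0054  v^+=-2.1214  a^+=-1.3482
step 5: x_pred=-0.4833  r=-2.6167  x^+=-1.1846  v^+=-4.5618  a^+=-2.5047
step 6: x_pred=-6.3729  r=11.5029  x^+=-3.2901  v^+=-1.5067  a^+=2.5793
step 7: x_pred=-3.5933  r=4.0333  x^+=-2.5124  v^+=2.7108  a^+=4.3619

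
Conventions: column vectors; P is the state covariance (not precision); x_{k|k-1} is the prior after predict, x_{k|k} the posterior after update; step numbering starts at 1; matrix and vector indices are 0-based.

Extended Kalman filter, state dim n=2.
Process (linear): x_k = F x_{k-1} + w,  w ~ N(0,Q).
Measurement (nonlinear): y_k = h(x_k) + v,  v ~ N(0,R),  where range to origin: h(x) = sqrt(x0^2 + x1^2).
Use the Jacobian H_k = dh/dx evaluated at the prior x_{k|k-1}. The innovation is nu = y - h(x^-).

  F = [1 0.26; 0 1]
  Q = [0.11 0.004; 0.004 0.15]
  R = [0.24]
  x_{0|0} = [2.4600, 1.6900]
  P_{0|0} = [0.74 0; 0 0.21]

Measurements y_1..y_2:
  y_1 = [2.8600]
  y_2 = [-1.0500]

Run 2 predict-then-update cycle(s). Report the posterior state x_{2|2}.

step 1: x^-=[2.8994, 1.6900]  P^-=[0.8642 0.0586; 0.0586 0.3600]  H_jac=[0.8639 0.5036]  S=[1.0273]  K=[0.7555; 0.2257]  nu=[-0.4960]  x^+=[2.5247, 1.5780]  P^+=[0.2778 -0.1166; -0.1166 0.3076]
step 2: x^-=[2.9350, 1.5780]  P^-=[0.3480 -0.0326; -0.0326 0.4576]  H_jac=[0.8808 0.4736]  S=[0.5854]  K=[0.4972; 0.3211]  nu=[-4.3823]  x^+=[0.7560, 0.1707]  P^+=[0.2033 -0.1261; -0.1261 0.3973]

x_post = [0.7560, 0.1707]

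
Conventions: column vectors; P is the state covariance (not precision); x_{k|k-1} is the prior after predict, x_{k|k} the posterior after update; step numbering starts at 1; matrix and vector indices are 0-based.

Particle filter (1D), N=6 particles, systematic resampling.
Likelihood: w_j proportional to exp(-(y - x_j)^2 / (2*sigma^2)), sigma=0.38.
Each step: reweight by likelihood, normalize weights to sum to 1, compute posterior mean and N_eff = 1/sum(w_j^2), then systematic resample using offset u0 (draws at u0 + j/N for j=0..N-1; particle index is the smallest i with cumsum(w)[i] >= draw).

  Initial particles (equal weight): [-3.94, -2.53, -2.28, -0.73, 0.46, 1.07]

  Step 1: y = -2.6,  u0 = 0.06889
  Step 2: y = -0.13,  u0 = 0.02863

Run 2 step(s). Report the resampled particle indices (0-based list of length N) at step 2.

step 1: w=[0.0012, 0.5829, 0.4159, 0.0000, 0.0000, 0.0000]  mean=-2.4277  Neff=1.9502  idx=[1, 1, 1, 1, 2, 2]
step 2: w=[0.0094, 0.0094, 0.0094, 0.0094, 0.4813, 0.4813]  mean=-2.2894  Neff=2.1572  idx=[3, 4, 4, 5, 5, 5]

resampled_idx = [3, 4, 4, 5, 5, 5]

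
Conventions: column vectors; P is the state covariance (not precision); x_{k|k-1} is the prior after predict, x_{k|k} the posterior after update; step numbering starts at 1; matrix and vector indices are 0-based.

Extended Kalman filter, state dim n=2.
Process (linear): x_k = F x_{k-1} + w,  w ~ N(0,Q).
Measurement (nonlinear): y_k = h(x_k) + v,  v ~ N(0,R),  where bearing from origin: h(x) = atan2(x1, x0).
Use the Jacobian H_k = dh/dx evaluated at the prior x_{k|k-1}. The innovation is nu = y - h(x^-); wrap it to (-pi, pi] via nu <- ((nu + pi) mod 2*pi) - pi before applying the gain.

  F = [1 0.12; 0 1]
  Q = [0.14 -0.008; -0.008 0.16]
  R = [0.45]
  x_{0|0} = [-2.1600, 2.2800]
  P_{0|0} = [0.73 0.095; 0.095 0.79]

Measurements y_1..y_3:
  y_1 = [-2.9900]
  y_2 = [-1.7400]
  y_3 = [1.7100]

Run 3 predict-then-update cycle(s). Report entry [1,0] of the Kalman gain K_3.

K[1,0] = -0.5794

step 1: x^-=[-1.8864, 2.2800]  P^-=[0.9042 0.1818; 0.1818 0.9500]  H_jac=[-0.2604 -0.2154]  S=[0.5758]  K=[-0.4769; -0.4376]  nu=[1.0312]  x^+=[-2.3782, 1.8287]  P^+=[0.7732 0.0616; 0.0616 0.8397]
step 2: x^-=[-2.1587, 1.8287]  P^-=[0.9401 0.1544; 0.1544 0.9997]  H_jac=[-0.2285 -0.2697]  S=[0.5908]  K=[-0.4340; -0.5161]  nu=[2.1044]  x^+=[-3.0721, 0.7427]  P^+=[0.8288 0.0221; 0.0221 0.8424]
step 3: x^-=[-2.9830, 0.7427]  P^-=[0.9862 0.1152; 0.1152 1.0024]  H_jac=[-0.0786 -0.3157]  S=[0.5617]  K=[-0.2027; -0.5794]  nu=[-1.1876]  x^+=[-2.7422, 1.4308]  P^+=[0.9632 0.0492; 0.0492 0.8138]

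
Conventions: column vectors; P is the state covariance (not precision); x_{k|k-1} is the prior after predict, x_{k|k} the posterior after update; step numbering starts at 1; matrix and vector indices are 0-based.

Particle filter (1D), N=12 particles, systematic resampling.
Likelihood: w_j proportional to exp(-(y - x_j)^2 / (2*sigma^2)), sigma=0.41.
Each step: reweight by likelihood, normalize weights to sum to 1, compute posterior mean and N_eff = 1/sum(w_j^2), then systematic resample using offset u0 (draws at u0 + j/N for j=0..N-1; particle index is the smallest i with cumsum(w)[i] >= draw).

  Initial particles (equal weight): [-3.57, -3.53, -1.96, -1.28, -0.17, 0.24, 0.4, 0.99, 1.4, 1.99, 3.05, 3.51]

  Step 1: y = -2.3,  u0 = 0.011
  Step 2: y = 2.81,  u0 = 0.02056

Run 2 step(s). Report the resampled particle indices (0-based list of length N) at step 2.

step 1: w=[0.0107, 0.0144, 0.9164, 0.0585, 0.0000, 0.0000, 0.0000, 0.0000, 0.0000, 0.0000, 0.0000, 0.0000]  mean=-1.9599  Neff=1.1854  idx=[1, 2, 2, 2, 2, 2, 2, 2, 2, 2, 2, 2]
step 2: w=[0.0000, 0.0909, 0.0909, 0.0909, 0.0909, 0.0909, 0.0909, 0.0909, 0.0909, 0.0909, 0.0909, 0.0909]  mean=-1.9600  Neff=11.0000  idx=[1, 2, 3, 3, 4, 5, 6, 7, 8, 9, 10, 11]

resampled_idx = [1, 2, 3, 3, 4, 5, 6, 7, 8, 9, 10, 11]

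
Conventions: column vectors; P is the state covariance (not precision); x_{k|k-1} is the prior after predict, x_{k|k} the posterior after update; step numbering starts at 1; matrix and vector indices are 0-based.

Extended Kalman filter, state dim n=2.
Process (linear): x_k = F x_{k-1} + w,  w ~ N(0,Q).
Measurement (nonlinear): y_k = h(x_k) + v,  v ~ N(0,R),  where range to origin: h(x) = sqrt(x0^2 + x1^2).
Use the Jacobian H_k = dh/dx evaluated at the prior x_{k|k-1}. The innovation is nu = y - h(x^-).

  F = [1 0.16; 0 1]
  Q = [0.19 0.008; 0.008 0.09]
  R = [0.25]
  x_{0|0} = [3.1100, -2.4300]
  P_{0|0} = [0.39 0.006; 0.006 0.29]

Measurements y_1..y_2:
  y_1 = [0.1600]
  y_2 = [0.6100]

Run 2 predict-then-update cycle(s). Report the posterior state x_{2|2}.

step 1: x^-=[2.7212, -2.4300]  P^-=[0.5893 0.0604; 0.0604 0.3800]  H_jac=[0.7459 -0.6661]  S=[0.6865]  K=[0.5818; -0.3031]  nu=[-3.4883]  x^+=[0.6919, -1.3728]  P^+=[0.3570 0.1814; 0.1814 0.3169]
step 2: x^-=[0.4722, -1.3728]  P^-=[0.6132 0.2401; 0.2401 0.4069]  H_jac=[0.3253 -0.9456]  S=[0.5310]  K=[-0.0520; -0.5775]  nu=[-0.8417]  x^+=[0.5160, -0.8866]  P^+=[0.6117 0.2242; 0.2242 0.2298]

x_post = [0.5160, -0.8866]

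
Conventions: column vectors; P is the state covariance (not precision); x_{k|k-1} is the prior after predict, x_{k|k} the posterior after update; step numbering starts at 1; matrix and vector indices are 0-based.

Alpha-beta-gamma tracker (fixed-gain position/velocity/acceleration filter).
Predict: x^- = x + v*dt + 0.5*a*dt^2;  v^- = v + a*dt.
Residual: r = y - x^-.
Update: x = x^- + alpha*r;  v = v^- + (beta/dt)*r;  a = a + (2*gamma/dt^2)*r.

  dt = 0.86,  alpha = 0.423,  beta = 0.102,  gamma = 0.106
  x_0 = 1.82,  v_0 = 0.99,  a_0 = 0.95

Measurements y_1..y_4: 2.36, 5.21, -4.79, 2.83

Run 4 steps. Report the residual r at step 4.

step 1: x_pred=3.0227  r=-0.6627  x^+=2.7424  v^+=1.7284  a^+=0.7600
step 2: x_pred=4.5099  r=0.7001  x^+=4.8060  v^+=2.4651  a^+=0.9607
step 3: x_pred=7.2813  r=-12.0713  x^+=2.1751  v^+=1.8596  a^+=-2.4994
step 4: x_pred=2.8501  r=-0.0201  x^+=2.8416  v^+=-0.2923  a^+=-2.5052

resid = -0.0201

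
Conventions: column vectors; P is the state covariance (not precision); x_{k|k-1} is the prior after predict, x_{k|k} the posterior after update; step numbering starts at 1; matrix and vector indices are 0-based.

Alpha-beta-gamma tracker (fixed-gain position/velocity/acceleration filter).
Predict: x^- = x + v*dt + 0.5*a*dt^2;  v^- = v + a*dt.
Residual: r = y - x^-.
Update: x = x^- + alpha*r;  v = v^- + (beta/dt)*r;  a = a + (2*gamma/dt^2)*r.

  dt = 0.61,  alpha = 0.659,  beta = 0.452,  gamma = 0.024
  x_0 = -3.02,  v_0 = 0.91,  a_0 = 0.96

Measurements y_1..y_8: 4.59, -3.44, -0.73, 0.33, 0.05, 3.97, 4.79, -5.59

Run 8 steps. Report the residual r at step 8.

step 1: x_pred=-2.2863  r=6.8763  x^+=2.2452  v^+=6.5908  a^+=1.8470
step 2: x_pred=6.6092  r=-10.0492  x^+=-0.0132  v^+=0.2712  a^+=0.5507
step 3: x_pred=0.2547  r=-0.9847  x^+=-0.3942  v^+=-0.1225  a^+=0.4237
step 4: x_pred=-0.3901  r=0.7201  x^+=0.0844  v^+=0.6695  a^+=0.5166
step 5: x_pred=0.5890  r=-0.5390  x^+=0.2338  v^+=0.5853  a^+=0.4470
step 6: x_pred=0.6740  r=3.2960  x^+=2.8461  v^+=3.3003  a^+=0.8722
step 7: x_pred=5.0215  r=-0.2315  x^+=4.8689  v^+=3.6608  a^+=0.8424
step 8: x_pred=7.2588  r=-12.8488  x^+=-1.2086  v^+=-5.3461  a^+=-0.8151

resid = -12.8488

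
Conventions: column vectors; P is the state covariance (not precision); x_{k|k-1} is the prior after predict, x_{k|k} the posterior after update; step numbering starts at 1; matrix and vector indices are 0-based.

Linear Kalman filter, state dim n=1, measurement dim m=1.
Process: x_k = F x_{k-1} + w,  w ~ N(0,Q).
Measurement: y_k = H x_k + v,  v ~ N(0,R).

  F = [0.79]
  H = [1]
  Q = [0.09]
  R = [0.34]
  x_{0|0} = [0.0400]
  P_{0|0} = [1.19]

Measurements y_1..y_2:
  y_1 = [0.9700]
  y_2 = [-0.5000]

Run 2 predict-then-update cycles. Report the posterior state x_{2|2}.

x_post = [0.1156]

step 1: x^-=[0.0316]  P^-=[0.8327]  S=[1.1727]  K=[0.7101]  nu=[0.9384]  x^+=[0.6979]  P^+=[0.2414]
step 2: x^-=[0.5514]  P^-=[0.2407]  S=[0.5807]  K=[0.4145]  nu=[-1.0514]  x^+=[0.1156]  P^+=[0.1409]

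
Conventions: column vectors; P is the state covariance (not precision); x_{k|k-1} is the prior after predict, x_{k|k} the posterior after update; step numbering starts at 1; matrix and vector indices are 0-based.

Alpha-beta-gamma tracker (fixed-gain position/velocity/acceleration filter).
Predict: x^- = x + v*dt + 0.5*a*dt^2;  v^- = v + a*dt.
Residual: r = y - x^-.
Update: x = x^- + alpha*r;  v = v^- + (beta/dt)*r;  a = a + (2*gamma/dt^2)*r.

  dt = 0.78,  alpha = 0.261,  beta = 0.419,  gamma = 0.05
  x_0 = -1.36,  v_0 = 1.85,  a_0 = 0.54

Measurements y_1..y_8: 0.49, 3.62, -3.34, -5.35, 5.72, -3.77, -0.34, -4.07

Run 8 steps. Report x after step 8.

x_post = -3.8607

step 1: x_pred=0.2473  r=0.2427  x^+=0.3106  v^+=2.4016  a^+=0.5799
step 2: x_pred=2.3603  r=1.2597  x^+=2.6891  v^+=3.5306  a^+=0.7870
step 3: x_pred=5.6823  r=-9.0223  x^+=3.3275  v^+=-0.7022  a^+=-0.6960
step 4: x_pred=2.5681  r=-7.9181  x^+=0.5015  v^+=-5.4985  a^+=-1.9975
step 5: x_pred=-4.3950  r=10.1150  x^+=-1.7550  v^+=-1.6229  a^+=-0.3349
step 6: x_pred=-3.1228  r=-0.6472  x^+=-3.2917  v^+=-2.2319  a^+=-0.4413
step 7: x_pred=-5.1668  r=4.8268  x^+=-3.9070  v^+=0.0168  a^+=0.3521
step 8: x_pred=-3.7868  r=-0.2832  x^+=-3.8607  v^+=0.1393  a^+=0.3055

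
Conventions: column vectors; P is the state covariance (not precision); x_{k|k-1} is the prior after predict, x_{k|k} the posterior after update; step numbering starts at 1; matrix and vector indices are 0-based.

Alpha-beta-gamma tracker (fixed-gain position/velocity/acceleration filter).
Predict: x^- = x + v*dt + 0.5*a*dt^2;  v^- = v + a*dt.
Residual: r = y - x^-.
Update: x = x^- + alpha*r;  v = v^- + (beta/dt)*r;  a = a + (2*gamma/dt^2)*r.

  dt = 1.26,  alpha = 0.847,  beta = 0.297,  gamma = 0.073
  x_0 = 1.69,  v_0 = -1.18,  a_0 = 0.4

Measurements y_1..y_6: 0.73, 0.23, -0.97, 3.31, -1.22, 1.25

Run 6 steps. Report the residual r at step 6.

resid = 0.6198

step 1: x_pred=0.5207  r=0.2093  x^+=0.6980  v^+=-0.6267  a^+=0.4192
step 2: x_pred=0.2412  r=-0.0112  x^+=0.2317  v^+=-0.1011  a^+=0.4182
step 3: x_pred=0.4364  r=-1.4064  x^+=-0.7548  v^+=0.0944  a^+=0.2889
step 4: x_pred=-0.4066  r=3.7166  x^+=2.7414  v^+=1.3344  a^+=0.6307
step 5: x_pred=4.9234  r=-6.1434  x^+=-0.2801  v^+=0.6810  a^+=0.0657
step 6: x_pred=0.6302  r=0.6198  x^+=1.1552  v^+=0.9099  a^+=0.1227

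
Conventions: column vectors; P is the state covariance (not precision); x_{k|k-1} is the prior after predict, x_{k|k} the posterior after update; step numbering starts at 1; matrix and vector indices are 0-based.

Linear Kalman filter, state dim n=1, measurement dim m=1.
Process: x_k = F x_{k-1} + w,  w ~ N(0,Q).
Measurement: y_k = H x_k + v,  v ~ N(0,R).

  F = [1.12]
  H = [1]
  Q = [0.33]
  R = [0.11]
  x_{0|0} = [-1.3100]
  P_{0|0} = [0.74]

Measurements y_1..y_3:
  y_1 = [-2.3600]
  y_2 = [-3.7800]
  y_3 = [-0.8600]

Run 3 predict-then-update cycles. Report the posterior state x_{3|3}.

x_post = [-1.4805]

step 1: x^-=[-1.4672]  P^-=[1.2583]  S=[1.3683]  K=[0.9196]  nu=[-0.8928]  x^+=[-2.2882]  P^+=[0.1012]
step 2: x^-=[-2.5628]  P^-=[0.4569]  S=[0.5669]  K=[0.8060]  nu=[-1.2172]  x^+=[-3.5438]  P^+=[0.0887]
step 3: x^-=[-3.9691]  P^-=[0.4412]  S=[0.5512]  K=[0.8004]  nu=[3.1091]  x^+=[-1.4805]  P^+=[0.0880]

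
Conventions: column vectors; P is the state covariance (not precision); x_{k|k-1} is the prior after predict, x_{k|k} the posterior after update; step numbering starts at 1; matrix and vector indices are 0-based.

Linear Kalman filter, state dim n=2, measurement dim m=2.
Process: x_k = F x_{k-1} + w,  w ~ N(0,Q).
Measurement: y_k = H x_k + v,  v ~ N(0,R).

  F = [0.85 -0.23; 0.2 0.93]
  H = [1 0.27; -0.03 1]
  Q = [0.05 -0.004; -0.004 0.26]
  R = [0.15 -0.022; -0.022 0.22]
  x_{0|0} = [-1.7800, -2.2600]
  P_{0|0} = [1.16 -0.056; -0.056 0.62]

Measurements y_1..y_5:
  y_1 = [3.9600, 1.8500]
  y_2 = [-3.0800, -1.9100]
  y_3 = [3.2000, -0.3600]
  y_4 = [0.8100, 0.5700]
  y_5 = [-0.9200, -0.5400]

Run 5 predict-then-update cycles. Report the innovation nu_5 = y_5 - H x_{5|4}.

step 1: x^-=[-0.9932, -2.4578]  P^-=[0.9428 0.0189; 0.0189 0.8218]  S=[1.1629 0.1903; 0.1903 1.0415]  K=[0.8418 -0.1629; 0.0804 0.7738]  nu=[5.6168, 4.2780]  x^+=[3.0381, 1.3041]  P^+=[0.1434 -0.0500; -0.0500 0.1670]
step 2: x^-=[2.2825, 1.8204]  P^-=[0.1820 -0.0526; -0.0526 0.3915]  S=[0.3321 0.0261; 0.0261 0.6148]  K=[0.5143 -0.1162; 0.1101 0.6347]  nu=[-5.8540, -3.6620]  x^+=[-0.3025, -1.1482]  P^+=[0.0889 -0.0342; -0.0342 0.1362]
step 3: x^-=[0.0069, -1.1283]  P^-=[0.1348 -0.0435; -0.0435 0.3686]  S=[0.2882 0.0303; 0.0303 0.5913]  K=[0.4379 -0.1029; 0.1293 0.6189]  nu=[3.4977, 0.7685]  x^+=[1.4596, -0.2005]  P^+=[0.0760 -0.0300; -0.0300 0.1324]
step 4: x^-=[1.2868, 0.1054]  P^-=[0.1237 -0.0417; -0.0417 0.3664]  S=[0.2779 0.0318; 0.0318 0.5890]  K=[0.4160 -0.0996; 0.1352 0.6169]  nu=[-0.5053, 0.5032]  x^+=[1.0265, 0.3475]  P^+=[0.0724 -0.0289; -0.0289 0.1319]
step 5: x^-=[0.7926, 0.5285]  P^-=[0.1206 -0.0414; -0.0414 0.3662]  S=[0.2749 0.0322; 0.0322 0.5888]  K=[0.4095 -0.0989; 0.1368 0.6166]  nu=[-1.8553, -1.0447]  x^+=[0.1361, -0.3696]  P^+=[0.0713 -0.0286; -0.0286 0.1318]

innov = [-1.8553, -1.0447]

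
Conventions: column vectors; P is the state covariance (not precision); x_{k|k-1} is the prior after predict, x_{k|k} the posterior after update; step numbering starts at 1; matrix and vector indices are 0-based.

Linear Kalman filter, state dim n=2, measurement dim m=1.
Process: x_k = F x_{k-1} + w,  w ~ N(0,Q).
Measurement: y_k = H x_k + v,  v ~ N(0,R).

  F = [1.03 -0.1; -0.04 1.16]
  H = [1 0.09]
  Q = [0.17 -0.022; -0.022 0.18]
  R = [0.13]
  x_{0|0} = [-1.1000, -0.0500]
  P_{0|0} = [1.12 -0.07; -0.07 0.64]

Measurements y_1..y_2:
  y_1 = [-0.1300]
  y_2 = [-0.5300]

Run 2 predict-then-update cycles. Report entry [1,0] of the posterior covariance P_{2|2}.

P_post[1,0] = -0.1785

step 1: x^-=[-1.1280, -0.0140]  P^-=[1.3790 -0.2263; -0.2263 1.0495]  S=[1.4768]  K=[0.9200; -0.0893]  nu=[0.9993]  x^+=[-0.2087, -0.1032]  P^+=[0.1291 -0.1050; -0.1050 1.0377]
step 2: x^-=[-0.2046, -0.1114]  P^-=[0.3389 -0.2736; -0.2736 1.5863]  S=[0.4325]  K=[0.7267; -0.3024]  nu=[-0.3154]  x^+=[-0.4338, -0.0160]  P^+=[0.1105 -0.1785; -0.1785 1.5467]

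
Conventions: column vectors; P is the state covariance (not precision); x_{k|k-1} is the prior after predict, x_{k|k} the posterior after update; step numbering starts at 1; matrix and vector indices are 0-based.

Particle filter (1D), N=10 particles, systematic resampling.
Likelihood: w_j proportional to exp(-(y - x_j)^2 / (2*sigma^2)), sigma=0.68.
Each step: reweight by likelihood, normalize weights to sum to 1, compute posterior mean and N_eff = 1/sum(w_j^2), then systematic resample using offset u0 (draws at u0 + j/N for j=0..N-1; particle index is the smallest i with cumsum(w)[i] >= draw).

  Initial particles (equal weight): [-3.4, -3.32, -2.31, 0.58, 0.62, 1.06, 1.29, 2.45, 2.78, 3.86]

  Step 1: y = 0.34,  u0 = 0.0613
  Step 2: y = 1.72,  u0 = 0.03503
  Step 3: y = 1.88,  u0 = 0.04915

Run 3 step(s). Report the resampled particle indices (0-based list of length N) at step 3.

resampled_idx = [1, 3, 4, 5, 6, 7, 7, 8, 9, 9]

step 1: w=[0.0000, 0.0000, 0.0002, 0.3336, 0.3262, 0.2027, 0.1338, 0.0029, 0.0006, 0.0000]  mean=0.7915  Neff=3.6136  idx=[3, 3, 3, 4, 4, 4, 5, 5, 5, 6]
step 2: w=[0.0579, 0.0579, 0.0579, 0.0638, 0.0638, 0.0638, 0.1473, 0.1473, 0.1473, 0.1932]  mean=0.9369  Neff=8.0219  idx=[0, 2, 3, 5, 6, 7, 7, 8, 9, 9]
step 3: w=[0.0403, 0.0403, 0.0451, 0.0451, 0.1212, 0.1212, 0.1212, 0.1212, 0.1721, 0.1721]  mean=1.0608  Neff=7.9766  idx=[1, 3, 4, 5, 6, 7, 7, 8, 9, 9]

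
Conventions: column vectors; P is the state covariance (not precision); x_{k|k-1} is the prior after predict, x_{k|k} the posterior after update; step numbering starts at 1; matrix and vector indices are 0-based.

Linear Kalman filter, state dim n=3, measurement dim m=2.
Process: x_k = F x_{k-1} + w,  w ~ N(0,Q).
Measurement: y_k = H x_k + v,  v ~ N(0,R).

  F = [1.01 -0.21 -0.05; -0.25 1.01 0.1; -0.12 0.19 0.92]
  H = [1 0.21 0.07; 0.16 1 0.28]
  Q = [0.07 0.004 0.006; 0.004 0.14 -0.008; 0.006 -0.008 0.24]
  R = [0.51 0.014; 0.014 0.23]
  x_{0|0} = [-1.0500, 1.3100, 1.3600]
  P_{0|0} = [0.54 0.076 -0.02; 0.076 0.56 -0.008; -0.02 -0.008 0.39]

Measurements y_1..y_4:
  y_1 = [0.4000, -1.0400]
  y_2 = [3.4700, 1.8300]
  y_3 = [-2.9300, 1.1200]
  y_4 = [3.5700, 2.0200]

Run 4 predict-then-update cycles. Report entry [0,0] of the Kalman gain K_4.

K[0,0] = 0.3533

step 1: x^-=[-1.4036, 1.7216, 1.6261]  P^-=[0.6161 -0.1733 -0.1003; -0.1733 0.7099 0.1360; -0.1003 0.1360 0.5962]  S=[1.0776 0.0826; 0.0826 1.0141]  K=[0.5427 -0.1455; -0.0685 0.7158; -0.0498 0.2869]  nu=[1.3282, -2.9923]  x^+=[-0.2474, -0.5112, 0.7013]  P^+=[0.2904 -0.0605 -0.0423; -0.0605 0.1933 -0.0714; -0.0423 -0.0714 0.5124]
step 2: x^-=[-0.1776, -0.3843, 0.5777]  P^-=[0.4045 -0.1775 -0.0987; -0.1775 0.3787 0.0377; -0.0987 0.0377 0.6720]  S=[0.8472 -0.0359; -0.0359 0.6273]  K=[0.4168 -0.2000; -0.0883 0.5703; -0.0375 0.3327]  nu=[3.6878, 2.0810]  x^+=[0.9434, 0.4768, 1.1318]  P^+=[0.2262 -0.0656 -0.0385; -0.0656 0.1645 -0.0860; -0.0385 -0.0860 0.6005]
step 3: x^-=[0.7961, 0.3589, 1.0186]  P^-=[0.3394 -0.1596 -0.0884; -0.1596 0.3456 0.0244; -0.0884 0.0244 0.7389]  S=[0.7896 -0.0322; -0.0322 0.5969]  K=[0.3715 -0.1978; -0.0859 0.5431; -0.0252 0.3625]  nu=[-3.8727, 0.3485]  x^+=[-0.7117, 0.8808, 1.2424]  P^+=[0.2024 -0.0632 -0.0337; -0.0632 0.1608 -0.0962; -0.0337 -0.0962 0.6593]
step 4: x^-=[-0.9659, 1.1918, 1.3958]  P^-=[0.3134 -0.1493 -0.0810; -0.1493 0.3374 0.0172; -0.0810 0.0172 0.7835]  S=[0.7686 -0.0253; -0.0253 0.5915]  K=[0.3533 -0.1908; -0.0828 0.5347; -0.0169 0.3773]  nu=[4.1880, 0.5920]  x^+=[0.4007, 1.1614, 1.5482]  P^+=[0.1925 -0.0612 -0.0304; -0.0612 0.1608 -0.1042; -0.0304 -0.1042 0.6987]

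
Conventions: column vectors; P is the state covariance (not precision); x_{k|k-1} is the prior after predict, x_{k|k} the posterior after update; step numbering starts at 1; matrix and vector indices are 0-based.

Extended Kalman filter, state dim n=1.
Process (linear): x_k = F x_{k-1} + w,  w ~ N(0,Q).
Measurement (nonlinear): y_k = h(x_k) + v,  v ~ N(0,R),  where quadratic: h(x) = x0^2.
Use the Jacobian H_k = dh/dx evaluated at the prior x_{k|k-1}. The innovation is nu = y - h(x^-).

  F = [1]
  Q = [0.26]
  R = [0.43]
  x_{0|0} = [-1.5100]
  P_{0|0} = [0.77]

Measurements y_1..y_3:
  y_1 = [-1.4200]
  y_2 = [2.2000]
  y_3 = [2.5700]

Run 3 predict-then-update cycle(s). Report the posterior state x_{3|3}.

step 1: x^-=[-1.5100]  P^-=[1.0300]  H_jac=[-3.0200]  S=[9.8240]  K=[-0.3166]  nu=[-3.7001]  x^+=[-0.3384]  P^+=[0.0451]
step 2: x^-=[-0.3384]  P^-=[0.3051]  H_jac=[-0.6769]  S=[0.5698]  K=[-0.3624]  nu=[2.0855]  x^+=[-1.0943]  P^+=[0.2302]
step 3: x^-=[-1.0943]  P^-=[0.4902]  H_jac=[-2.1885]  S=[2.7780]  K=[-0.3862]  nu=[1.3726]  x^+=[-1.6244]  P^+=[0.0759]

x_post = [-1.6244]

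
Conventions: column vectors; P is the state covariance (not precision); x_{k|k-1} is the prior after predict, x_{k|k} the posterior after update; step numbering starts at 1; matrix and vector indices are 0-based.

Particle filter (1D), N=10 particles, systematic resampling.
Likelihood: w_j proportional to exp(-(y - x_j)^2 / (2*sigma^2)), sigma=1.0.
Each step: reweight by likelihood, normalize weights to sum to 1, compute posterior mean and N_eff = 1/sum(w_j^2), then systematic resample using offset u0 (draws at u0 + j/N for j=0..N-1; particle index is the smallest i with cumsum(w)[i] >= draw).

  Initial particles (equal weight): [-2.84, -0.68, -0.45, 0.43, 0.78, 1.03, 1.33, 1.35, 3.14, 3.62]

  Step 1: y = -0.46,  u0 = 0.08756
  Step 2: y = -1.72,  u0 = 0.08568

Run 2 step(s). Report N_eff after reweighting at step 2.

step 1: w=[0.0151, 0.2504, 0.2565, 0.1726, 0.1189, 0.0845, 0.0517, 0.0499, 0.0004, 0.0001]  mean=0.0630  Neff=5.4073  idx=[1, 1, 2, 2, 2, 3, 3, 4, 5, 7]
step 2: w=[0.2096, 0.2096, 0.1607, 0.1607, 0.1607, 0.0357, 0.0357, 0.0158, 0.0082, 0.0032]  mean=-0.4462  Neff=5.9440  idx=[0, 0, 1, 1, 2, 3, 3, 4, 4, 7]

N_eff = 5.9440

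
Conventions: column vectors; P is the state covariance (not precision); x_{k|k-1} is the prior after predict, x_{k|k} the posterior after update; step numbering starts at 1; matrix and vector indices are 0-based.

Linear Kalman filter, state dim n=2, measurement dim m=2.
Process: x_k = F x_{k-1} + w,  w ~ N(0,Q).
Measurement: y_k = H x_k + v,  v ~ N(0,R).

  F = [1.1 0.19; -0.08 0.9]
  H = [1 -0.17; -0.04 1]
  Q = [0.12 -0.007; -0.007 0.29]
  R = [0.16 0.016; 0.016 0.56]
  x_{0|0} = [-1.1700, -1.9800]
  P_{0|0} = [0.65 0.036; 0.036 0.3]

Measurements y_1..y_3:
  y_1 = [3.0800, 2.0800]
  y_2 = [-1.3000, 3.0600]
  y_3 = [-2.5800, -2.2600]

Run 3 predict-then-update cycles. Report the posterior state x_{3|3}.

x_post = [-1.5372, -0.3313]

step 1: x^-=[-1.6632, -1.6884]  P^-=[0.9324 0.0222; 0.0222 0.5320]  S=[1.1002 -0.0894; -0.0894 1.0917]  K=[0.8485 0.0556; -0.0227 0.4846]  nu=[4.4562, 3.7019]  x^+=[2.3241, 0.0047]  P^+=[0.1453 0.0505; 0.0505 0.2731]
step 2: x^-=[2.5574, -0.1817]  P^-=[0.3267 0.0762; 0.0762 0.5048]  S=[0.4754 -0.0062; -0.0062 1.0592]  K=[0.6608 0.0634; -0.0141 0.4736]  nu=[-3.8883, 3.3440]  x^+=[0.2000, 1.4569]  P^+=[0.1154 0.0507; 0.0507 0.2670]
step 3: x^-=[0.4968, 1.2952]  P^-=[0.2904 0.0779; 0.0779 0.4997]  S=[0.4384 -0.0021; -0.0021 1.0540]  K=[0.6326 0.0642; -0.0137 0.4712]  nu=[-2.8566, -3.5354]  x^+=[-1.5372, -0.3313]  P^+=[0.1108 0.0505; 0.0505 0.2657]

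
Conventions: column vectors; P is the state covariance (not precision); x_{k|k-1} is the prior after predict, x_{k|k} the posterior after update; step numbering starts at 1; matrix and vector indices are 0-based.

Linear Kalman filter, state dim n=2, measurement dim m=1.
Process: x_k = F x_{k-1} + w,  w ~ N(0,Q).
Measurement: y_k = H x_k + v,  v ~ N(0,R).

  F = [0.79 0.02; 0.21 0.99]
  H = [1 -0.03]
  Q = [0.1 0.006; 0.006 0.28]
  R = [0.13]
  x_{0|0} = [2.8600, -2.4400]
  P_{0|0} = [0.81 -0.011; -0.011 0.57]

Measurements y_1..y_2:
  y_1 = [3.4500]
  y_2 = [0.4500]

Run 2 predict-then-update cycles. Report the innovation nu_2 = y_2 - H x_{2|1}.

innov = [-2.0654]

step 1: x^-=[2.2106, -1.8150]  P^-=[0.6054 0.1430; 0.1430 0.8698]  S=[0.7276]  K=[0.8262; 0.1607]  nu=[1.1850]  x^+=[3.1895, -1.6246]  P^+=[0.1088 0.0464; 0.0464 0.8510]
step 2: x^-=[2.4873, -0.9385]  P^-=[0.1697 0.0774; 0.0774 1.1382]  S=[0.2961]  K=[0.5653; 0.1461]  nu=[-2.0654]  x^+=[1.3196, -1.2403]  P^+=[0.0751 0.0529; 0.0529 1.1319]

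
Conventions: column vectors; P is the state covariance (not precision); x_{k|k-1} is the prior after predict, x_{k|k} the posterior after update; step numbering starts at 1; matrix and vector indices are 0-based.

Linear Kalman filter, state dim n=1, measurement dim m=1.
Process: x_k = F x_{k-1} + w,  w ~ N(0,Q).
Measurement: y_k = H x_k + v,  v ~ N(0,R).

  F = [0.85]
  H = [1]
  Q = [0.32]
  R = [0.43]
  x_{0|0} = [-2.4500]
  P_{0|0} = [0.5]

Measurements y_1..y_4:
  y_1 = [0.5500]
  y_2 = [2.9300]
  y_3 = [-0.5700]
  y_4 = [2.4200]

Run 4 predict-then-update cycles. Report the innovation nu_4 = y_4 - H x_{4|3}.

step 1: x^-=[-2.0825]  P^-=[0.6812]  S=[1.1112]  K=[0.6130]  nu=[2.6325]  x^+=[-0.4687]  P^+=[0.2636]
step 2: x^-=[-0.3984]  P^-=[0.5105]  S=[0.9405]  K=[0.5428]  nu=[3.3284]  x^+=[1.4082]  P^+=[0.2334]
step 3: x^-=[1.1970]  P^-=[0.4886]  S=[0.9186]  K=[0.5319]  nu=[-1.7670]  x^+=[0.2571]  P^+=[0.2287]
step 4: x^-=[0.2185]  P^-=[0.4853]  S=[0.9153]  K=[0.5302]  nu=[2.2015]  x^+=[1.3857]  P^+=[0.2280]

innov = [2.2015]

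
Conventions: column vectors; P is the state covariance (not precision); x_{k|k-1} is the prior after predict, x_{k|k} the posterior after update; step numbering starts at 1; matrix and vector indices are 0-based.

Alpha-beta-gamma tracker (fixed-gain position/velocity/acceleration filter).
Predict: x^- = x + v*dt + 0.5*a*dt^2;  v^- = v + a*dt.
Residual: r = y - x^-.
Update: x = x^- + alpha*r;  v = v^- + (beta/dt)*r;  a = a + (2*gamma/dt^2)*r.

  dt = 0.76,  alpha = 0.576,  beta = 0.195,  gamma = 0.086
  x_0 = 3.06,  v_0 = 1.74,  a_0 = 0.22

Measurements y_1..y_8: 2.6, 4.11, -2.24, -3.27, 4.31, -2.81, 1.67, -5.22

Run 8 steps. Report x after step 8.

step 1: x_pred=4.4459  r=-1.8459  x^+=3.3827  v^+=1.4336  a^+=-0.3297
step 2: x_pred=4.3770  r=-0.2670  x^+=4.2232  v^+=1.1145  a^+=-0.4092
step 3: x_pred=4.9520  r=-7.1920  x^+=0.8094  v^+=-1.0418  a^+=-2.5509
step 4: x_pred=-0.7190  r=-2.5510  x^+=-2.1884  v^+=-3.6350  a^+=-3.3105
step 5: x_pred=-5.9071  r=10.2171  x^+=-0.0220  v^+=-3.5295  a^+=-0.2680
step 6: x_pred=-2.7819  r=-0.0281  x^+=-2.7981  v^+=-3.7404  a^+=-0.2764
step 7: x_pred=-5.7206  r=7.3906  x^+=-1.4636  v^+=-2.0542  a^+=1.9244
step 8: x_pred=-2.4691  r=-2.7509  x^+=-4.0536  v^+=-1.2975  a^+=1.1052

x_post = -4.0536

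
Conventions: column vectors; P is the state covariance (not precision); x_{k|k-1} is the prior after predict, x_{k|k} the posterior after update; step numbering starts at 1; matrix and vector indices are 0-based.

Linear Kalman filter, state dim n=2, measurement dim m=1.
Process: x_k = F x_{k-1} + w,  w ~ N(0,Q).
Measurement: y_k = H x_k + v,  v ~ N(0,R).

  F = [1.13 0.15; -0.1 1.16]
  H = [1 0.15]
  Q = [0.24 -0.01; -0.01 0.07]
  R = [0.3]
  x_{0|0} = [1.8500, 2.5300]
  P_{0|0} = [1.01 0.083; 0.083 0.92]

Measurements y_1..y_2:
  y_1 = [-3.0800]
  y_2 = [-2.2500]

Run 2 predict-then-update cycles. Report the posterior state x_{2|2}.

x_post = [-2.5445, 2.2005]

step 1: x^-=[2.4700, 2.7498]  P^-=[1.5785 0.1435; 0.1435 1.2988]  S=[1.9508]  K=[0.8202; 0.1734]  nu=[-5.9625]  x^+=[-2.4204, 1.7157]  P^+=[0.2662 -0.1340; -0.1340 1.2401]
step 2: x^-=[-2.4777, 2.2323]  P^-=[0.5623 0.0021; 0.0021 1.7725]  S=[0.9028]  K=[0.6232; 0.2968]  nu=[-0.1071]  x^+=[-2.5445, 2.2005]  P^+=[0.2117 -0.1649; -0.1649 1.6929]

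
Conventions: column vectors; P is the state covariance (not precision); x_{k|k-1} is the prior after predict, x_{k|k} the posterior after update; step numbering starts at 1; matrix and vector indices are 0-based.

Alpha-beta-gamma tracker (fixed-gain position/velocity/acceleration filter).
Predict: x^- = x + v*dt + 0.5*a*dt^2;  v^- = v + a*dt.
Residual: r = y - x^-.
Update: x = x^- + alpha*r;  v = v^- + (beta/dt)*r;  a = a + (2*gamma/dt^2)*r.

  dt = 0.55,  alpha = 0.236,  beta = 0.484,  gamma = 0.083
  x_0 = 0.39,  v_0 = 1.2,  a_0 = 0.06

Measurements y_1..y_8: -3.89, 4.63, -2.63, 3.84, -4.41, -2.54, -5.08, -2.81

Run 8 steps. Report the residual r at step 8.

step 1: x_pred=1.0591  r=-4.9491  x^+=-0.1089  v^+=-3.1222  a^+=-2.6559
step 2: x_pred=-2.2278  r=6.8578  x^+=-0.6094  v^+=1.4520  a^+=1.1074
step 3: x_pred=0.3567  r=-2.9867  x^+=-0.3481  v^+=-0.5673  a^+=-0.5316
step 4: x_pred=-0.7405  r=4.5805  x^+=0.3405  v^+=3.1713  a^+=1.9821
step 5: x_pred=2.3845  r=-6.7945  x^+=0.7810  v^+=-1.7177  a^+=-1.7465
step 6: x_pred=-0.4279  r=-2.1121  x^+=-0.9264  v^+=-4.5369  a^+=-2.9055
step 7: x_pred=-3.8611  r=-1.2189  x^+=-4.1488  v^+=-7.2075  a^+=-3.5743
step 8: x_pred=-8.6535  r=5.8435  x^+=-7.2745  v^+=-4.0311  a^+=-0.3676

resid = 5.8435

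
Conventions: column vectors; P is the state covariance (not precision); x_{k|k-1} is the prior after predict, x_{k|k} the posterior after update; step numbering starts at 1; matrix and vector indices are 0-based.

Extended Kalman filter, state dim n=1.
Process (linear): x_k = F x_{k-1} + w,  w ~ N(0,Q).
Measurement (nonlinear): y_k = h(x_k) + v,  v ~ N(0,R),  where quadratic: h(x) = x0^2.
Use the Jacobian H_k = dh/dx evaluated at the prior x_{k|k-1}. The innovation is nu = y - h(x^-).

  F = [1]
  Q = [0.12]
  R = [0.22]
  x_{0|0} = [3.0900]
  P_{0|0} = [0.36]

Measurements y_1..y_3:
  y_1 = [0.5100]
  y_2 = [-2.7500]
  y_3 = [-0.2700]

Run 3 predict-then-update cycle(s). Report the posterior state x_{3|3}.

x_post = [0.1403]

step 1: x^-=[3.0900]  P^-=[0.4800]  H_jac=[6.1800]  S=[18.5524]  K=[0.1599]  nu=[-9.0381]  x^+=[1.6449]  P^+=[0.0057]
step 2: x^-=[1.6449]  P^-=[0.1257]  H_jac=[3.2897]  S=[1.5803]  K=[0.2617]  nu=[-5.4556]  x^+=[0.2174]  P^+=[0.0175]
step 3: x^-=[0.2174]  P^-=[0.1375]  H_jac=[0.4347]  S=[0.2460]  K=[0.2430]  nu=[-0.3172]  x^+=[0.1403]  P^+=[0.1230]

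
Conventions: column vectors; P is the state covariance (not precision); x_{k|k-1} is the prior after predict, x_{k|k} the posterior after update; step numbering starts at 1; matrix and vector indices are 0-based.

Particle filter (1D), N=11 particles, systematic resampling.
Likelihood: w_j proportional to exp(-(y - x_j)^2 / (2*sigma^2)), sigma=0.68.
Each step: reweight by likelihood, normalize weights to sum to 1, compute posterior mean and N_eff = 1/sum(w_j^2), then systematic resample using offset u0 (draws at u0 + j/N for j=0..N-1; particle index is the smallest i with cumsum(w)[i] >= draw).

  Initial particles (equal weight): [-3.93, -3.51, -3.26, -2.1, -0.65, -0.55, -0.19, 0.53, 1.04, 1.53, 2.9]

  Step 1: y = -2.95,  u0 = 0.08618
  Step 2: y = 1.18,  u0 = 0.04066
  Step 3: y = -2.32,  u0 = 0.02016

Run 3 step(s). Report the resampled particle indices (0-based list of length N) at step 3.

resampled_idx = [0, 1, 2, 3, 4, 5, 6, 7, 8, 9, 10]

step 1: w=[0.1456, 0.2930, 0.3707, 0.1883, 0.0013, 0.0008, 0.0001, 0.0000, 0.0000, 0.0000, 0.0000]  mean=-3.2063  Neff=3.5714  idx=[0, 1, 1, 1, 2, 2, 2, 2, 3, 3, 3]
step 2: w=[0.0000, 0.0000, 0.0000, 0.0000, 0.0000, 0.0000, 0.0000, 0.0000, 0.3333, 0.3333, 0.3333]  mean=-2.1001  Neff=3.0005  idx=[8, 8, 8, 8, 9, 9, 9, 10, 10, 10, 10]
step 3: w=[0.0909, 0.0909, 0.0909, 0.0909, 0.0909, 0.0909, 0.0909, 0.0909, 0.0909, 0.0909, 0.0909]  mean=-2.1000  Neff=11.0000  idx=[0, 1, 2, 3, 4, 5, 6, 7, 8, 9, 10]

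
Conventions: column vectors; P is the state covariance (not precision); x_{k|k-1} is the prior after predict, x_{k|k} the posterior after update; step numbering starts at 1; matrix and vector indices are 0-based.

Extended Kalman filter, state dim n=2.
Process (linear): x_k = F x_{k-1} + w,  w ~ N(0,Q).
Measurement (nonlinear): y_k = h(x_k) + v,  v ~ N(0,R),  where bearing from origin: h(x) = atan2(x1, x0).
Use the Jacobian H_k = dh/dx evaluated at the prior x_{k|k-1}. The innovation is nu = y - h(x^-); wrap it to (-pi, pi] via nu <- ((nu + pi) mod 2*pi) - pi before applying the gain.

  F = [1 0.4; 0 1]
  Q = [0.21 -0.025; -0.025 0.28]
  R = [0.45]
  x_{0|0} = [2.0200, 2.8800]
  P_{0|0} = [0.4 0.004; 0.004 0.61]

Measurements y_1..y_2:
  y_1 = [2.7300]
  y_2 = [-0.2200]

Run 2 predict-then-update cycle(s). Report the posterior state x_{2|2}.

x_post = [4.3369, 3.1812]

step 1: x^-=[3.1720, 2.8800]  P^-=[0.7108 0.2230; 0.2230 0.8900]  H_jac=[-0.1569 0.1728]  S=[0.4820]  K=[-0.1514; 0.2465]  nu=[1.9928]  x^+=[2.8702, 3.3712]  P^+=[0.6997 0.2410; 0.2410 0.8607]
step 2: x^-=[4.2187, 3.3712]  P^-=[1.2403 0.5603; 0.5603 1.1407]  H_jac=[-0.1156 0.1447]  S=[0.4717]  K=[-0.1321; 0.2125]  nu=[-0.8942]  x^+=[4.3369, 3.1812]  P^+=[1.2320 0.5735; 0.5735 1.1194]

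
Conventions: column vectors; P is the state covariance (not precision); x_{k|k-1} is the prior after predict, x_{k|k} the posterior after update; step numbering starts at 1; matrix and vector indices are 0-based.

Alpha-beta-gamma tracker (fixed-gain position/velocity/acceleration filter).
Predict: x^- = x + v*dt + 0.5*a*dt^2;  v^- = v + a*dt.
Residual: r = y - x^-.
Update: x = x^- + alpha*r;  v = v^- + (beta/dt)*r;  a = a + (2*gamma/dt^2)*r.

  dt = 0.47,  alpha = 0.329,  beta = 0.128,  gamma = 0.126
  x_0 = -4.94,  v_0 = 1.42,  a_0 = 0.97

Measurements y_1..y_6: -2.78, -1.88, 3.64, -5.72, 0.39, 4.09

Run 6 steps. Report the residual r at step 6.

resid = 0.5211

step 1: x_pred=-4.1655  r=1.3855  x^+=-3.7096  v^+=2.2532  a^+=2.5505
step 2: x_pred=-2.3689  r=0.4889  x^+=-2.2081  v^+=3.5851  a^+=3.1083
step 3: x_pred=-0.1798  r=3.8198  x^+=1.0769  v^+=6.0863  a^+=7.4658
step 4: x_pred=4.7621  r=-10.4821  x^+=1.3135  v^+=6.7405  a^+=-4.4920
step 5: x_pred=3.9854  r=-3.5954  x^+=2.8025  v^+=3.6501  a^+=-8.5936
step 6: x_pred=3.5689  r=0.5211  x^+=3.7403  v^+=-0.2470  a^+=-7.9991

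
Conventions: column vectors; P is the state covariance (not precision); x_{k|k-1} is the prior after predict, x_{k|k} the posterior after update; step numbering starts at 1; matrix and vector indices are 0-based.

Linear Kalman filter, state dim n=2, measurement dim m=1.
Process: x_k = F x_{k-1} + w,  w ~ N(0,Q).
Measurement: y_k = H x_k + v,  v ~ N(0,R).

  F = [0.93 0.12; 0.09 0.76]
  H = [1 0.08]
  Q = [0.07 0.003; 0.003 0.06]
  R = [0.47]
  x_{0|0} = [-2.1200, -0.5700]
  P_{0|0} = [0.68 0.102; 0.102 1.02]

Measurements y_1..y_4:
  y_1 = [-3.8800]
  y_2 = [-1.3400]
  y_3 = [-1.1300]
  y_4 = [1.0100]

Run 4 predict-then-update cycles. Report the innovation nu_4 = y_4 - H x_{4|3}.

innov = [2.8107]

step 1: x^-=[-2.0400, -0.6240]  P^-=[0.6956 0.2261; 0.2261 0.6686]  S=[1.2060]  K=[0.5917; 0.2319]  nu=[-1.7901]  x^+=[-3.0993, -1.0390]  P^+=[0.2733 0.0607; 0.0607 0.6038]
step 2: x^-=[-3.0070, -1.0686]  P^-=[0.3286 0.1245; 0.1245 0.4193]  S=[0.8212]  K=[0.4123; 0.1924]  nu=[1.7525]  x^+=[-2.2845, -0.7314]  P^+=[0.1890 0.0593; 0.0593 0.3889]
step 3: x^-=[-2.2124, -0.7615]  P^-=[0.2523 0.0969; 0.0969 0.2942]  S=[0.7397]  K=[0.3516; 0.1628]  nu=[1.1433]  x^+=[-1.8104, -0.5754]  P^+=[0.1609 0.0545; 0.0545 0.2747]
step 4: x^-=[-1.7527, -0.6002]  P^-=[0.2253 0.0806; 0.0806 0.2274]  S=[0.7096]  K=[0.3265; 0.1393]  nu=[2.8107]  x^+=[-0.8349, -0.2087]  P^+=[0.1496 0.0484; 0.0484 0.2136]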